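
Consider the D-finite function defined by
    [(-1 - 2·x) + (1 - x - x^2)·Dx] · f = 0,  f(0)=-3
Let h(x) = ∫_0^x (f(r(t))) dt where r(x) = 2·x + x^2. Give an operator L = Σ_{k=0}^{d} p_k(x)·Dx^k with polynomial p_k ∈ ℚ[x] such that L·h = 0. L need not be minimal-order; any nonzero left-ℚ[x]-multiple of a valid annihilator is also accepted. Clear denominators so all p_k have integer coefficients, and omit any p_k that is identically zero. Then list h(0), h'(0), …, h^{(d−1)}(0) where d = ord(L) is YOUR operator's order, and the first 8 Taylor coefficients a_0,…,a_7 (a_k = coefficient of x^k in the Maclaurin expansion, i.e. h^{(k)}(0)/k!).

L = (2 + 10·x + 12·x^2 + 4·x^3)·Dx + (-1 + 2·x + 5·x^2 + 4·x^3 + x^4)·Dx^2  (order 2).
h: a_k = 0, -3, -3, -9, -24, -354/5, -217, -4785/7, …
ICs: h(0) = 0, h′(0) = -3.

f: a_k = -3, -3, -6, -9, -15, -24, -39, -63, …
L₀ from L_f via x↦r, Dx↦r'^{-1}Dx.
Integrate: L := L₀·Dx.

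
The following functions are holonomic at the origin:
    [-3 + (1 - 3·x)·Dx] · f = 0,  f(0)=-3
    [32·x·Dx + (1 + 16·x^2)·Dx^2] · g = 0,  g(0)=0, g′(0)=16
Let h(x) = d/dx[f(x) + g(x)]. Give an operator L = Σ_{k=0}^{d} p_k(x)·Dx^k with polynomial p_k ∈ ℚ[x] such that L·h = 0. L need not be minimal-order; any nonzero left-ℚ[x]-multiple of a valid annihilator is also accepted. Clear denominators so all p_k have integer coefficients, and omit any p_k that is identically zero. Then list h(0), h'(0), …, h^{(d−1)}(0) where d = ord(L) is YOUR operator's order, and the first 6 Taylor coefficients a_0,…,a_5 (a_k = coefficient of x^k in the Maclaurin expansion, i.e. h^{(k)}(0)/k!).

f: a_k = -3, -9, -27, -81, -243, -729, …
g: a_k = 0, 16, 0, -256/3, 0, 4096/5, …
Weyl lclm of L_f,L_g ⇒ L₀ (ord ≤ 3).
Derive L from L₀ (diff closure).
L = (-96 + 1152·x + 4608·x^2) + (43 - 96·x + 240·x^2 + 4608·x^3)·Dx + (-3 - 7·x - 112·x^3 + 768·x^4)·Dx^2  (order 2).
h: a_k = 7, -54, -499, -972, 451, -13122, …
ICs: h(0) = 7, h′(0) = -54.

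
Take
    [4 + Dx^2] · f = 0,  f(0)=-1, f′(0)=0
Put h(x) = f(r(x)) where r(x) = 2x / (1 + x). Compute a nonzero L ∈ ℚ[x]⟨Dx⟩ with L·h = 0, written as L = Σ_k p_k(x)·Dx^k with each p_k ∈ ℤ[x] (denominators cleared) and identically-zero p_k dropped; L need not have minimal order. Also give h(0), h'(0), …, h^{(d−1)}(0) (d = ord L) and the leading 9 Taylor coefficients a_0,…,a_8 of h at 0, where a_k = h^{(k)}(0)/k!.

L = 16 + (2 + 6·x + 6·x^2 + 2·x^3)·Dx + (1 + 4·x + 6·x^2 + 4·x^3 + x^4)·Dx^2  (order 2).
h: a_k = -1, 0, 8, -16, 40/3, 32/3, -2744/45, 656/5, -12568/63, …
ICs: h(0) = -1, h′(0) = 0.

f: a_k = -1, 0, 2, 0, -2/3, 0, 4/45, 0, -2/315, …
h₀=f(r): pull back L_f along r ⇒ L₀.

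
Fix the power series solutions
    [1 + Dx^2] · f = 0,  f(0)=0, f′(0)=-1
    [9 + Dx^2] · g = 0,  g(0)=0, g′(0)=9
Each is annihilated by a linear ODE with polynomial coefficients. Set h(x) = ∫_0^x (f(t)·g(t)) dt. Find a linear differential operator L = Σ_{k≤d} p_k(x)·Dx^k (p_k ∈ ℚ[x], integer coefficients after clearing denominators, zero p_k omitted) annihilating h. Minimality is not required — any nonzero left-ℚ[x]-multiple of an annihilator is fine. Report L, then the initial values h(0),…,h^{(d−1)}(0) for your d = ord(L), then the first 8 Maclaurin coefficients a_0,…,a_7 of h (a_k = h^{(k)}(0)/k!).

L = 64·Dx + 20·Dx^3 + Dx^5  (order 5).
h: a_k = 0, 0, 0, -3, 0, 3, 0, -6/5, …
ICs: h(0) = 0, h′(0) = 0, h′′(0) = 0, h′′′(0) = -18, h′′′′(0) = 0.

f: a_k = 0, -1, 0, 1/6, 0, -1/120, 0, 1/5040, …
g: a_k = 0, 9, 0, -27/2, 0, 243/40, 0, -729/560, …
Sym-product of L_f,L_g gives L₀ (≤ ord 4).
Integrate: L := L₀·Dx.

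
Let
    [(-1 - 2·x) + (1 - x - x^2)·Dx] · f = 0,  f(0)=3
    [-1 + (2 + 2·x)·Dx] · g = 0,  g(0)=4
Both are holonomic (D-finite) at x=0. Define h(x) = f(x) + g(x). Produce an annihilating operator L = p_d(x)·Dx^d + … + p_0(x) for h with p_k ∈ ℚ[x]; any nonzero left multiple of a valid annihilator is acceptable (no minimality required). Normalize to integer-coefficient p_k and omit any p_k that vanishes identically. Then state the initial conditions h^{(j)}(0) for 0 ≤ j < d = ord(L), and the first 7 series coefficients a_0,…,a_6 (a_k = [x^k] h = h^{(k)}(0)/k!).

L = (-9 - 21·x - 21·x^2 - 10·x^3) + (17 + 54·x + 87·x^2 + 74·x^3 + 25·x^4)·Dx + (-2 - 14·x - 6·x^2 + 30·x^3 + 34·x^4 + 10·x^5)·Dx^2  (order 2).
h: a_k = 7, 5, 11/2, 37/4, 475/32, 1543/64, 9963/256, …
ICs: h(0) = 7, h′(0) = 5.

f: a_k = 3, 3, 6, 9, 15, 24, 39, …
g: a_k = 4, 2, -1/2, 1/4, -5/32, 7/64, -21/256, …
f+g: L₀ = lclm(L_f,L_g), ord ≤ 1+1.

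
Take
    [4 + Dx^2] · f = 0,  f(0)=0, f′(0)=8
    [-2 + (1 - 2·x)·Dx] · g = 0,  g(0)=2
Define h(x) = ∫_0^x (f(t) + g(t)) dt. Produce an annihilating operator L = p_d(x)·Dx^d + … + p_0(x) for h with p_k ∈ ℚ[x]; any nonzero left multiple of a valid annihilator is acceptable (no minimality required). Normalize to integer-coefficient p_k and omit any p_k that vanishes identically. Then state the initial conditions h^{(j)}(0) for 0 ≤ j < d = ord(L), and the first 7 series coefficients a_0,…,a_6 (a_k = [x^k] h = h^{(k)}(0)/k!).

L = (-56 + 32·x - 32·x^2)·Dx + (12 - 40·x + 48·x^2 - 32·x^3)·Dx^2 + (-14 + 8·x - 8·x^2)·Dx^3 + (3 - 10·x + 12·x^2 - 8·x^3)·Dx^4  (order 4).
h: a_k = 0, 2, 6, 8/3, 8/3, 32/5, 488/45, …
ICs: h(0) = 0, h′(0) = 2, h′′(0) = 12, h′′′(0) = 16.

f: a_k = 0, 8, 0, -16/3, 0, 16/15, 0, …
g: a_k = 2, 4, 8, 16, 32, 64, 128, …
Sum ⇒ L₀ = lclm(L_f,L_g) in ℚ(x)⟨Dx⟩.
Integrate: L := L₀·Dx.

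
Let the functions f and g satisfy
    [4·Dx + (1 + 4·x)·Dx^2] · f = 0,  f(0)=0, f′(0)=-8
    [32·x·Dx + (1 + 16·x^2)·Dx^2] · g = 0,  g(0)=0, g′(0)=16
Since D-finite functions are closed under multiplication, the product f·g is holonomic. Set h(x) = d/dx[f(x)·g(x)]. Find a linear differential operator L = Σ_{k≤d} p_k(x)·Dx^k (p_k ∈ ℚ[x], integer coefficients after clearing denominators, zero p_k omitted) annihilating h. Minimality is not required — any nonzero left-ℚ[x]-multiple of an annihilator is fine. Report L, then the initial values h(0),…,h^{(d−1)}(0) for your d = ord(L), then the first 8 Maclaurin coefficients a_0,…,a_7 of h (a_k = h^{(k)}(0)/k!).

L = (1536 + 11264·x + 81920·x^2 + 638976·x^3 + 1966080·x^4 + 3407872·x^5 + 4194304·x^7) + (288 + 7936·x + 78848·x^2 + 495616·x^3 + 2228224·x^4 + 6094848·x^5 + 9175040·x^6 + 3145728·x^7 + 14680064·x^8)·Dx + (48 + 1024·x + 12288·x^2 + 79872·x^3 + 368640·x^4 + 1277952·x^5 + 3145728·x^6 + 4718592·x^7 + 3145728·x^8 + 8388608·x^9)·Dx^2 + (5 + 72·x + 592·x^2 + 3584·x^3 + 16896·x^4 + 61440·x^5 + 172032·x^6 + 393216·x^7 + 589824·x^8 + 524288·x^9 + 1048576·x^10)·Dx^3  (order 3).
h: a_k = 0, -256, 768, 0, 10240/3, -851968/15, 2523136/15, 0, …
ICs: h(0) = 0, h′(0) = -256, h′′(0) = 1536.

f: a_k = 0, -8, 16, -128/3, 128, -2048/5, 4096/3, -32768/7, …
g: a_k = 0, 16, 0, -256/3, 0, 4096/5, 0, -65536/7, …
Product ⇒ symmetric product L₀, ord ≤ 4.
Derive L from L₀ (diff closure).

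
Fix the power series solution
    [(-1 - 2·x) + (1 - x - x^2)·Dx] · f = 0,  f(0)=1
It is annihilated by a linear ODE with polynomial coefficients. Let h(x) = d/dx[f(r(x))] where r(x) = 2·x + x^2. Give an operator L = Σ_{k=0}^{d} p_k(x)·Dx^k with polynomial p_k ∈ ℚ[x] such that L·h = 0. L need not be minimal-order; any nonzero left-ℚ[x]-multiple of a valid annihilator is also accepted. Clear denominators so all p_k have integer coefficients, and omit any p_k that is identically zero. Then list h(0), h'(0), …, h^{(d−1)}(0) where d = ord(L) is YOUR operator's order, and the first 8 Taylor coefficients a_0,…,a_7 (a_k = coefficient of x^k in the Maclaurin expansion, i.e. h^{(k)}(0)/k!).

f: a_k = 1, 1, 2, 3, 5, 8, 13, 21, …
h₀=f(r): pull back L_f along r ⇒ L₀.
h=h₀': d/dx-closure on L₀ ⇒ L.
L = (9 + 42·x + 105·x^2 + 164·x^3 + 141·x^4 + 60·x^5 + 10·x^6) + (-1 - 3·x + 9·x^2 + 39·x^3 + 55·x^4 + 39·x^5 + 14·x^6 + 2·x^7)·Dx  (order 1).
h: a_k = 2, 18, 96, 472, 2170, 9570, 41048, 172456, …
ICs: h(0) = 2.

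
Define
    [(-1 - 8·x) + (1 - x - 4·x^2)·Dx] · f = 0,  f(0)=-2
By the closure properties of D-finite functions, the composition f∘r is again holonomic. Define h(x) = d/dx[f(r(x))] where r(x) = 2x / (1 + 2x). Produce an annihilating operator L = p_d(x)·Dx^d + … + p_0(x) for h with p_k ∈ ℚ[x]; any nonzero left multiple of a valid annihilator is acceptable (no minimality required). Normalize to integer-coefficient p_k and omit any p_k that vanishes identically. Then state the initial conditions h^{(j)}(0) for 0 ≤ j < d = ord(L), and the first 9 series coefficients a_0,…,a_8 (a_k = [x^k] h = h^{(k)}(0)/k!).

L = (16 + 96·x + 960·x^2 + 1152·x^3) + (-1 - 22·x - 60·x^2 + 248·x^3 + 576·x^4)·Dx  (order 1).
h: a_k = -4, -64, 0, -2048, 5120, -61440, 258048, -1900544, 9584640, …
ICs: h(0) = -4.

f: a_k = -2, -2, -10, -18, -58, -130, -362, -882, -2330, …
Substitute x→r, Dx→(1/r')Dx; clear ⇒ L₀.
h₀' ⇒ L via d/dx closure of L₀.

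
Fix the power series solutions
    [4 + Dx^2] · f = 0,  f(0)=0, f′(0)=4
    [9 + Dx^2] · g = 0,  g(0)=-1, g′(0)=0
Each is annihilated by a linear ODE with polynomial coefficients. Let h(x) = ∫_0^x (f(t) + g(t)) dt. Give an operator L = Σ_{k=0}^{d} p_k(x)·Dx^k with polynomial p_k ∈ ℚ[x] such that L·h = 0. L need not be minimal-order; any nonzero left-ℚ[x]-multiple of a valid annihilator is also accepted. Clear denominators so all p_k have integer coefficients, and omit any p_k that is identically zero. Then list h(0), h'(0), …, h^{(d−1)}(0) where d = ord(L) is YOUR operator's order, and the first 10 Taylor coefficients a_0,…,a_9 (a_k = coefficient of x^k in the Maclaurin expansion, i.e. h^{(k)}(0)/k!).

L = 36·Dx + 13·Dx^3 + Dx^5  (order 5).
h: a_k = 0, -1, 2, 3/2, -2/3, -27/40, 4/45, 81/560, -2/315, -81/4480, …
ICs: h(0) = 0, h′(0) = -1, h′′(0) = 4, h′′′(0) = 9, h′′′′(0) = -16.

f: a_k = 0, 4, 0, -8/3, 0, 8/15, 0, -16/315, 0, 8/2835, …
g: a_k = -1, 0, 9/2, 0, -27/8, 0, 81/80, 0, -729/4480, 0, …
Sum ⇒ L₀ = lclm(L_f,L_g) in ℚ(x)⟨Dx⟩.
∫: right-multiply L₀ by Dx.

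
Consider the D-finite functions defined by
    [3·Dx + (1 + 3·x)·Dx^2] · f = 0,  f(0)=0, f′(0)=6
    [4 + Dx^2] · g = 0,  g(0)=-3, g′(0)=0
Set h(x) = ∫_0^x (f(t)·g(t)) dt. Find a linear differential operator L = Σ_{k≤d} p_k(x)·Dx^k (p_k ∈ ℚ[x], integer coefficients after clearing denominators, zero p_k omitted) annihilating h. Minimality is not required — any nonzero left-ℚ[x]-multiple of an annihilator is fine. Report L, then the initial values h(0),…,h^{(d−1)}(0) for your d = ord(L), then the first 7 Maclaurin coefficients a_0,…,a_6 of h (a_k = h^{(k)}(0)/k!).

f: a_k = 0, 6, -9, 18, -81/2, 486/5, -243, …
g: a_k = -3, 0, 6, 0, -2, 0, 4/15, …
Sym-product of L_f,L_g gives L₀ (≤ ord 4).
Integrate: L := L₀·Dx.
L = (-1112 - 1248·x + 7344·x^2 + 27648·x^3 + 20736·x^4)·Dx + (-48 + 2160·x + 10368·x^2 + 10368·x^3)·Dx^2 + (-250 + 240·x + 4968·x^2 + 13824·x^3 + 10368·x^4)·Dx^3 + (-12 + 540·x + 2592·x^2 + 2592·x^3)·Dx^4 + (7 + 138·x + 783·x^2 + 1728·x^3 + 1296·x^4)·Dx^5  (order 5).
h: a_k = 0, 0, -9, 9, -9/2, 27/2, -163/5, …
ICs: h(0) = 0, h′(0) = 0, h′′(0) = -18, h′′′(0) = 54, h′′′′(0) = -108.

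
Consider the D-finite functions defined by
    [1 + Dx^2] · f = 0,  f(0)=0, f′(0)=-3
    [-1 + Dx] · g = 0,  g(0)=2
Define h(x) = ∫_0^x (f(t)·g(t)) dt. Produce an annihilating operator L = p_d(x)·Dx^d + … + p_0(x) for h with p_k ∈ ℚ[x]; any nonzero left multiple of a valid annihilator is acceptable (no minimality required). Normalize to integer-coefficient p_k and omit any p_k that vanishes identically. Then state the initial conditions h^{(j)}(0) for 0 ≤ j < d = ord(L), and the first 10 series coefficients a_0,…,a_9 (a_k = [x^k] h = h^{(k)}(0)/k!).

L = 2·Dx - 2·Dx^2 + Dx^3  (order 3).
h: a_k = 0, 0, -3, -2, -1/2, 0, 1/30, 1/105, 1/840, 0, …
ICs: h(0) = 0, h′(0) = 0, h′′(0) = -6.

f: a_k = 0, -3, 0, 1/2, 0, -1/40, 0, 1/1680, 0, -1/120960, …
g: a_k = 2, 2, 1, 1/3, 1/12, 1/60, 1/360, 1/2520, 1/20160, 1/181440, …
L₀ := L_f ⊗_s L_g (sym. prod.), ord ≤ 2.
∫: right-multiply L₀ by Dx.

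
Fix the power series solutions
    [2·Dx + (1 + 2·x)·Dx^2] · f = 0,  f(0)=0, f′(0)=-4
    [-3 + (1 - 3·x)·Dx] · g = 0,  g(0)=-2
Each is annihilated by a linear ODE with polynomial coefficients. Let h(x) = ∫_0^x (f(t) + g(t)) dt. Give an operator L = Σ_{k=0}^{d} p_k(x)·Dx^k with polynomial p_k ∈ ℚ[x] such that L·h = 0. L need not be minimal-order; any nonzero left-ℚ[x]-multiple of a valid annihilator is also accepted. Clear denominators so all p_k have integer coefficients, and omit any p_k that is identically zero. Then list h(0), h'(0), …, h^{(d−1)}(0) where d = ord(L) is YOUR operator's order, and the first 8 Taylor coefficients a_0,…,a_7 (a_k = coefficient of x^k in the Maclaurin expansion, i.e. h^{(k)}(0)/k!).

f: a_k = 0, -4, 4, -16/3, 8, -64/5, 64/3, -256/7, …
g: a_k = -2, -6, -18, -54, -162, -486, -1458, -4374, …
L₀ := lclm(L_f,L_g); ord L₀ ≤ 2+1.
Integrate: L := L₀·Dx.
L = (-78 - 36·x)·Dx^2 + (-23 - 132·x - 72·x^2)·Dx^3 + (4 - x - 27·x^2 - 18·x^3)·Dx^4  (order 4).
h: a_k = 0, -2, -5, -14/3, -89/6, -154/5, -1247/15, -4310/21, …
ICs: h(0) = 0, h′(0) = -2, h′′(0) = -10, h′′′(0) = -28.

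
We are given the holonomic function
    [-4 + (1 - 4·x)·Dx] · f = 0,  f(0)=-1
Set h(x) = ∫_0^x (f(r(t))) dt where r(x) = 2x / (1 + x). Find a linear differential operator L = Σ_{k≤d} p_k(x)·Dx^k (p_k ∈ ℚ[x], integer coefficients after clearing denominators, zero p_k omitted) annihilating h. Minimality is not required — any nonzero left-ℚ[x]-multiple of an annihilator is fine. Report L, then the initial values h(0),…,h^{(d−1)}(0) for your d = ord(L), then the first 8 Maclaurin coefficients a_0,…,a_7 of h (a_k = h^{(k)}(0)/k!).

f: a_k = -1, -4, -16, -64, -256, -1024, -4096, -16384, …
f∘r: x↦r, Dx↦Dx/r' in L_f ⇒ L₀.
∫: right-multiply L₀ by Dx.
L = 8·Dx + (-1 + 6·x + 7·x^2)·Dx^2  (order 2).
h: a_k = 0, -1, -4, -56/3, -98, -2744/5, -9604/3, -19208, …
ICs: h(0) = 0, h′(0) = -1.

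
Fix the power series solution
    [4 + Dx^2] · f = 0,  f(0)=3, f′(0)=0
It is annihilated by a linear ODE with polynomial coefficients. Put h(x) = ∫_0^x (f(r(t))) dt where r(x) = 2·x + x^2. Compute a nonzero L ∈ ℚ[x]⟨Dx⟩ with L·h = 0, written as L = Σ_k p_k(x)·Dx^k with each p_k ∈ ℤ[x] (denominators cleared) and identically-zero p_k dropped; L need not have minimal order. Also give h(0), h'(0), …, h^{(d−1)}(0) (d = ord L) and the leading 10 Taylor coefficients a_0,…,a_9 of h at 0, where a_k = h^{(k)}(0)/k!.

f: a_k = 3, 0, -6, 0, 2, 0, -4/15, 0, 2/105, 0, …
L₀ from L_f via x↦r, Dx↦r'^{-1}Dx.
∫: right-multiply L₀ by Dx.
L = (16 + 48·x + 48·x^2 + 16·x^3)·Dx - Dx^2 + (1 + x)·Dx^3  (order 3).
h: a_k = 0, 3, 0, -8, -6, 26/5, 32/3, 464/105, -22/5, -5998/945, …
ICs: h(0) = 0, h′(0) = 3, h′′(0) = 0.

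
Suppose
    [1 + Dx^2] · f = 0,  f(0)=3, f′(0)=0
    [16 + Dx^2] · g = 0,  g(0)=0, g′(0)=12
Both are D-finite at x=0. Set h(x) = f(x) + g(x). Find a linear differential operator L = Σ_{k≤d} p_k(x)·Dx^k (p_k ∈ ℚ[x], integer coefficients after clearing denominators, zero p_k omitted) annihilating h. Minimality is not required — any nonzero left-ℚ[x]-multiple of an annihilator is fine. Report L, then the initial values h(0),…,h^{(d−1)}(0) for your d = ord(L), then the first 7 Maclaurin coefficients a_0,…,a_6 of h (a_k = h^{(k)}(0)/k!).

L = 16 + 17·Dx^2 + Dx^4  (order 4).
h: a_k = 3, 12, -3/2, -32, 1/8, 128/5, -1/240, …
ICs: h(0) = 3, h′(0) = 12, h′′(0) = -3, h′′′(0) = -192.

f: a_k = 3, 0, -3/2, 0, 1/8, 0, -1/240, …
g: a_k = 0, 12, 0, -32, 0, 128/5, 0, …
Weyl lclm of L_f,L_g ⇒ L₀ (ord ≤ 4).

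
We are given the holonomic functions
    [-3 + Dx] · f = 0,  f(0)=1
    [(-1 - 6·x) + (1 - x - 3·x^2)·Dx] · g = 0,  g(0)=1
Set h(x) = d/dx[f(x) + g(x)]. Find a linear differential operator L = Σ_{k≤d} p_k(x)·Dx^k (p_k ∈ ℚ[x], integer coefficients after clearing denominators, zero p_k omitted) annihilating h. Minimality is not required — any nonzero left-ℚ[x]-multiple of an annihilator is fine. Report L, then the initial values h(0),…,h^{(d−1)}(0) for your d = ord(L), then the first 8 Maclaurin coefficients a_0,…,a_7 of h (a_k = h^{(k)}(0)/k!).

L = (54 + 774·x + 864·x^2 + 2916·x^3 + 1458·x^4) + (-33 - 252·x - 477·x^2 - 864·x^3 + 405·x^4 + 486·x^5)·Dx + (5 - 2·x + 63·x^2 - 36·x^3 - 297·x^4 - 162·x^5)·Dx^2  (order 2).
h: a_k = 4, 17, 69/2, 179/2, 1681/8, 23523/40, 121763/80, 2276569/560, …
ICs: h(0) = 4, h′(0) = 17.

f: a_k = 1, 3, 9/2, 9/2, 27/8, 81/40, 81/80, 243/560, …
g: a_k = 1, 1, 4, 7, 19, 40, 97, 217, …
L₀ := lclm(L_f,L_g); ord L₀ ≤ 1+1.
Derive L from L₀ (diff closure).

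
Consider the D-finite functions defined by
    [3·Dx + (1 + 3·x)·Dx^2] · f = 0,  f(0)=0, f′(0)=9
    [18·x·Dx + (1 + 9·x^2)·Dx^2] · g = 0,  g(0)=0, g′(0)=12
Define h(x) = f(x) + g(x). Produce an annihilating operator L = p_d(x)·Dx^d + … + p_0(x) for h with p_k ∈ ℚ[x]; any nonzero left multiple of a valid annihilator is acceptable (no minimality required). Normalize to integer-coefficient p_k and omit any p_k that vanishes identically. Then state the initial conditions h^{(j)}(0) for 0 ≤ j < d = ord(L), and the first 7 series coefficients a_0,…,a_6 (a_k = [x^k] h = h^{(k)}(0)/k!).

L = (-18 - 162·x + 486·x^2 + 486·x^3)·Dx + (-12 - 36·x + 972·x^3 + 972·x^4)·Dx^2 + (-1 + 3·x + 18·x^2 + 54·x^3 + 243·x^4 + 243·x^5)·Dx^3  (order 3).
h: a_k = 0, 21, -27/2, -9, -243/4, 1701/5, -729/2, …
ICs: h(0) = 0, h′(0) = 21, h′′(0) = -27.

f: a_k = 0, 9, -27/2, 27, -243/4, 729/5, -729/2, …
g: a_k = 0, 12, 0, -36, 0, 972/5, 0, …
f+g: L₀ = lclm(L_f,L_g), ord ≤ 2+2.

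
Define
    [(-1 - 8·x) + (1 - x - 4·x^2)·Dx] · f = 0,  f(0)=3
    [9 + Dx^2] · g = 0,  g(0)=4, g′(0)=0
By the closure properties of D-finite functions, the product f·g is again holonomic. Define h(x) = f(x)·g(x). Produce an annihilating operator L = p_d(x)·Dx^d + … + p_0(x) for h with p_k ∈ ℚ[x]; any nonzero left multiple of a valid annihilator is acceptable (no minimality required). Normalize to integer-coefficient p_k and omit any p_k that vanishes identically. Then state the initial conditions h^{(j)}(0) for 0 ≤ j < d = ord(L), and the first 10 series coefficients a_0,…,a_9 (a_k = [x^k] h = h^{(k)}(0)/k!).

f: a_k = 3, 3, 15, 27, 87, 195, 543, 1323, 3495, 8787, …
g: a_k = 4, 0, -18, 0, 27/2, 0, -81/20, 0, 729/1120, 0, …
Product ⇒ symmetric product L₀, ord ≤ 2.
L = (-1 + 9·x + 36·x^2) + (2 + 16·x)·Dx + (-1 + x + 4·x^2)·Dx^2  (order 2).
h: a_k = 12, 12, 6, 54, 237/2, 669/2, 15927/20, 42687/20, 5960307/1120, 3104439/224, …
ICs: h(0) = 12, h′(0) = 12.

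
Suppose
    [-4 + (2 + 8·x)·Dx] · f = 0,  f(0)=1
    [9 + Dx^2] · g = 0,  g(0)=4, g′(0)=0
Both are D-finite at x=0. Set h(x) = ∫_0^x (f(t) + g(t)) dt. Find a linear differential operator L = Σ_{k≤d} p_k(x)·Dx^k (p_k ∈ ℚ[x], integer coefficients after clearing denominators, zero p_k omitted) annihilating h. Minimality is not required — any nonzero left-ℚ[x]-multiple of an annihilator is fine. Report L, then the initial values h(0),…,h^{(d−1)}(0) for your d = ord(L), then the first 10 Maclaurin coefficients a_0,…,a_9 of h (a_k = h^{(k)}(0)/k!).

L = (-378 - 1296·x - 2592·x^2)·Dx + (45 + 828·x + 3888·x^2 + 5184·x^3)·Dx^2 + (-42 - 144·x - 288·x^2)·Dx^3 + (5 + 92·x + 432·x^2 + 576·x^3)·Dx^4  (order 4).
h: a_k = 0, 5, 1, -20/3, 1, 7/10, 14/3, -1761/140, 33, -320077/3360, …
ICs: h(0) = 0, h′(0) = 5, h′′(0) = 2, h′′′(0) = -40.

f: a_k = 1, 2, -2, 4, -10, 28, -84, 264, -858, 2860, …
g: a_k = 4, 0, -18, 0, 27/2, 0, -81/20, 0, 729/1120, 0, …
h₀=f+g: left-lcm gives L₀, ord ≤ 3.
h=∫h₀ ⇒ L = L₀·Dx.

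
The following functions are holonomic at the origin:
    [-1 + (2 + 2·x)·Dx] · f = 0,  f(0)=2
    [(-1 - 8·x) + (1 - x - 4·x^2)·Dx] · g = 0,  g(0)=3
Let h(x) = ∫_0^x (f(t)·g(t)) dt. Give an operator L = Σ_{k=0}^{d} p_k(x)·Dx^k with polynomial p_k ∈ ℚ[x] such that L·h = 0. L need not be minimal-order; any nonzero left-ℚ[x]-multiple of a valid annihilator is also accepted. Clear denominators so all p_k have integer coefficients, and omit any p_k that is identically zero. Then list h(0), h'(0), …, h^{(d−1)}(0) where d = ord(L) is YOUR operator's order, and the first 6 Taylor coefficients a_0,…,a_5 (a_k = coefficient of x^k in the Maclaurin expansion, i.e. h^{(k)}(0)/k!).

L = (3 + 17·x + 12·x^2)·Dx + (-2 + 10·x^2 + 8·x^3)·Dx^2  (order 2).
h: a_k = 0, 6, 9/2, 43/4, 549/32, 12633/320, …
ICs: h(0) = 0, h′(0) = 6.

f: a_k = 2, 1, -1/4, 1/8, -5/64, 7/128, …
g: a_k = 3, 3, 15, 27, 87, 195, …
L₀ := L_f ⊗_s L_g (sym. prod.), ord ≤ 1.
∫: right-multiply L₀ by Dx.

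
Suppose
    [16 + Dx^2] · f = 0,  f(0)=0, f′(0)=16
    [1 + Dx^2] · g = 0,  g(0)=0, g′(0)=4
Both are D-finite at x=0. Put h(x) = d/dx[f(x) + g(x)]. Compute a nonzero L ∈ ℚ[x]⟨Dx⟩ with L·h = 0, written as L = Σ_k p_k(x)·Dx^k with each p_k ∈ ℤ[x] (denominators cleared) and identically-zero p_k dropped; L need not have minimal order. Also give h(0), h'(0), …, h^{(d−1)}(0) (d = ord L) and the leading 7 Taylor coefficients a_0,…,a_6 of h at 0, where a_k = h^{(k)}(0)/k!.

L = 16 + 17·Dx^2 + Dx^4  (order 4).
h: a_k = 20, 0, -130, 0, 1025/6, 0, -3277/36, …
ICs: h(0) = 20, h′(0) = 0, h′′(0) = -260, h′′′(0) = 0.

f: a_k = 0, 16, 0, -128/3, 0, 512/15, 0, …
g: a_k = 0, 4, 0, -2/3, 0, 1/30, 0, …
f+g: L₀ = lclm(L_f,L_g), ord ≤ 2+2.
h=h₀': d/dx-closure on L₀ ⇒ L.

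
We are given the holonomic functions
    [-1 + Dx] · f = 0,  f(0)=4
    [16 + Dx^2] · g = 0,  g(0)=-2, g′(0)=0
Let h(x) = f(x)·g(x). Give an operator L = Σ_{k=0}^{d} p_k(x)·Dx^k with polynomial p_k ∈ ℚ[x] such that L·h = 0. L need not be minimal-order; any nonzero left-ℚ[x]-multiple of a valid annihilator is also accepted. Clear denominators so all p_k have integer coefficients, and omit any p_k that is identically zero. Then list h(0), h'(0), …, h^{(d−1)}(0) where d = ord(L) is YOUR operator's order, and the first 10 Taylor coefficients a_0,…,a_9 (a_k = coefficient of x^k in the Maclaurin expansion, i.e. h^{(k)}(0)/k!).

f: a_k = 4, 4, 2, 2/3, 1/6, 1/30, 1/180, 1/1260, 1/10080, 1/90720, …
g: a_k = -2, 0, 16, 0, -64/3, 0, 512/45, 0, -1024/315, 0, …
Product ⇒ symmetric product L₀, ord ≤ 2.
L = 17 - 2·Dx + Dx^2  (order 2).
h: a_k = -8, -8, 60, 188/3, -161/3, -1121/15, 11/2, 20047/630, 31679/5040, -277441/45360, …
ICs: h(0) = -8, h′(0) = -8.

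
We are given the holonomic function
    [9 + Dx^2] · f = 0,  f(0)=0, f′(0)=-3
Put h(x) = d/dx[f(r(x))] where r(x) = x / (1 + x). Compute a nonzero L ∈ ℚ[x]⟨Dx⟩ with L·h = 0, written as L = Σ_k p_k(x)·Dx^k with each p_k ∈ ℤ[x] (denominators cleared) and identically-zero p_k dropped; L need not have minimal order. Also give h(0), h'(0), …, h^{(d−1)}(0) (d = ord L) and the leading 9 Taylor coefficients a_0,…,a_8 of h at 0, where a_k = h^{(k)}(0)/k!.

f: a_k = 0, -3, 0, 9/2, 0, -81/40, 0, 243/560, 0, …
f∘r: x↦r, Dx↦Dx/r' in L_f ⇒ L₀.
h=h₀': d/dx-closure on L₀ ⇒ L.
L = (15 + 12·x + 6·x^2) + (6 + 18·x + 18·x^2 + 6·x^3)·Dx + (1 + 4·x + 6·x^2 + 4·x^3 + x^4)·Dx^2  (order 2).
h: a_k = -3, 6, 9/2, -42, 879/8, -765/4, 19353/80, -1893/10, -268299/4480, …
ICs: h(0) = -3, h′(0) = 6.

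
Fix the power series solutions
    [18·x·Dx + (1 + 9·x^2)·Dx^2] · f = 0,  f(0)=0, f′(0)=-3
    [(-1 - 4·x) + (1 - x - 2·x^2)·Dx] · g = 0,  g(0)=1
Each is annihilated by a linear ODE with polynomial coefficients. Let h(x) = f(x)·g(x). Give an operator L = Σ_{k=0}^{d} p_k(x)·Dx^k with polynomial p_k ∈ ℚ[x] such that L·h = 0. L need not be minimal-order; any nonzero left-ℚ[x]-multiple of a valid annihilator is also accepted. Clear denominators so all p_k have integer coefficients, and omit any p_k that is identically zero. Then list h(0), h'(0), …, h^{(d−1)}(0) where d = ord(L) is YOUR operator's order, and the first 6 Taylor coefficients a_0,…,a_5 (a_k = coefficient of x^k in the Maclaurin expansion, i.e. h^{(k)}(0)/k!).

L = (4 + 18·x + 108·x^2) + (2 - 10·x + 36·x^2 + 108·x^3)·Dx + (-1 + x - 7·x^2 + 9·x^3 + 18·x^4)·Dx^2  (order 2).
h: a_k = 0, -3, -3, 0, -6, -273/5, …
ICs: h(0) = 0, h′(0) = -3.

f: a_k = 0, -3, 0, 9, 0, -243/5, …
g: a_k = 1, 1, 3, 5, 11, 21, …
h₀=f·g: eliminate ⇒ L₀, order ≤ 2·1.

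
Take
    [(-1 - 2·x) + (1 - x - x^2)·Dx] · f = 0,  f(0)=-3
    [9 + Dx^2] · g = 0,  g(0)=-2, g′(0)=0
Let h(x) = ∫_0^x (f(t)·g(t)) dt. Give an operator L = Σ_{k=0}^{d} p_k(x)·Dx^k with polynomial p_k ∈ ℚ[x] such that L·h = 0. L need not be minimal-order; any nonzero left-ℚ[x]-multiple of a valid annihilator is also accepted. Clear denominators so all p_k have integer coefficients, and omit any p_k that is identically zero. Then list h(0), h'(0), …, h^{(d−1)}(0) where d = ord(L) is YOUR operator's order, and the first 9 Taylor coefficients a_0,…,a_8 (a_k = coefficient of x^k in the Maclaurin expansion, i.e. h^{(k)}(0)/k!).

L = (-7 + 9·x + 9·x^2)·Dx + (2 + 4·x)·Dx^2 + (-1 + x + x^2)·Dx^3  (order 3).
h: a_k = 0, 6, 3, -5, -9/4, -3/4, -17/8, -129/40, -1413/320, …
ICs: h(0) = 0, h′(0) = 6, h′′(0) = 6.

f: a_k = -3, -3, -6, -9, -15, -24, -39, -63, -102, …
g: a_k = -2, 0, 9, 0, -27/4, 0, 81/40, 0, -729/2240, …
L₀ := L_f ⊗_s L_g (sym. prod.), ord ≤ 2.
h=∫h₀ ⇒ L = L₀·Dx.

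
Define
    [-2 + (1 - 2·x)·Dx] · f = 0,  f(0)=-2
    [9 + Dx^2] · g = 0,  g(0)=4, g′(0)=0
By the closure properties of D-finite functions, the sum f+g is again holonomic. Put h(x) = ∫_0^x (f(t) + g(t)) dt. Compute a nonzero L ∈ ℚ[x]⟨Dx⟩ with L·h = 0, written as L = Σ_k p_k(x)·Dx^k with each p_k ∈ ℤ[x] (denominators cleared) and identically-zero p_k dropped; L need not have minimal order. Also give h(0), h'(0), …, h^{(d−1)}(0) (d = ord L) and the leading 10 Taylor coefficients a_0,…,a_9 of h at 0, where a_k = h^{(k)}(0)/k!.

f: a_k = -2, -4, -8, -16, -32, -64, -128, -256, -512, -1024, …
g: a_k = 4, 0, -18, 0, 27/2, 0, -81/20, 0, 729/1120, 0, …
L₀ := lclm(L_f,L_g); ord L₀ ≤ 1+2.
h=∫₀ˣh₀: take L = L₀·Dx.
L = (594 - 648·x + 648·x^2)·Dx + (-153 + 630·x - 972·x^2 + 648·x^3)·Dx^2 + (66 - 72·x + 72·x^2)·Dx^3 + (-17 + 70·x - 108·x^2 + 72·x^3)·Dx^4  (order 4).
h: a_k = 0, 2, -2, -26/3, -4, -37/10, -32/3, -2641/140, -32, -572711/10080, …
ICs: h(0) = 0, h′(0) = 2, h′′(0) = -4, h′′′(0) = -52.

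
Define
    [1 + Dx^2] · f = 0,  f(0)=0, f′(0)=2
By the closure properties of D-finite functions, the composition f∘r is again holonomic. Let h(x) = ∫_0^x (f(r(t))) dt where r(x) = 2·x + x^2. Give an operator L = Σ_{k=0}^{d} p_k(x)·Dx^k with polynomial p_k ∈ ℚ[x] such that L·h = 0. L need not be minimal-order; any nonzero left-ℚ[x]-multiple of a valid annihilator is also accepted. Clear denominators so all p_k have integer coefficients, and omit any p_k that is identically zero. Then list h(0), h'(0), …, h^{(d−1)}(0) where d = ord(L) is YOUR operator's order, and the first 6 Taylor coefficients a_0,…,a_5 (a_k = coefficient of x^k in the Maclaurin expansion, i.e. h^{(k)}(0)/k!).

L = (4 + 12·x + 12·x^2 + 4·x^3)·Dx - Dx^2 + (1 + x)·Dx^3  (order 3).
h: a_k = 0, 0, 2, 2/3, -2/3, -4/5, …
ICs: h(0) = 0, h′(0) = 0, h′′(0) = 4.

f: a_k = 0, 2, 0, -1/3, 0, 1/60, …
Change of var in L_f (x↦r) gives L₀.
∫: right-multiply L₀ by Dx.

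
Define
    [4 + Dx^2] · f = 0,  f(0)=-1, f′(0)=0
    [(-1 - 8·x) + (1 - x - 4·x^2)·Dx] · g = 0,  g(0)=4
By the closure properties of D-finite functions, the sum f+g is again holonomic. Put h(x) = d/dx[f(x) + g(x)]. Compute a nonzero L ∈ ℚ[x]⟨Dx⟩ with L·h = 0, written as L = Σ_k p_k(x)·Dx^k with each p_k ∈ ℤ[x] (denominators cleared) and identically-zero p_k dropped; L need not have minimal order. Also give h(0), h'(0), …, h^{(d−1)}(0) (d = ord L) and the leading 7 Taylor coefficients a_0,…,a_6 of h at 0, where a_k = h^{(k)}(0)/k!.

L = (1472 + 8672·x + 38224·x^2 + 28480·x^3 + 58880·x^4 + 9216·x^5 + 12288·x^6) + (-116 - 892·x + 504·x^2 + 2312·x^3 + 5920·x^4 + 10368·x^5 + 3584·x^6 + 4096·x^7)·Dx + (368 + 2168·x + 9556·x^2 + 7120·x^3 + 14720·x^4 + 2304·x^5 + 3072·x^6)·Dx^2 + (-29 - 223·x + 126·x^2 + 578·x^3 + 1480·x^4 + 2592·x^5 + 896·x^6 + 1024·x^7)·Dx^3  (order 3).
h: a_k = 4, 44, 108, 1384/3, 1300, 65168/15, 12348, …
ICs: h(0) = 4, h′(0) = 44, h′′(0) = 216.

f: a_k = -1, 0, 2, 0, -2/3, 0, 4/45, …
g: a_k = 4, 4, 20, 36, 116, 260, 724, …
Weyl lclm of L_f,L_g ⇒ L₀ (ord ≤ 3).
h=h₀': d/dx-closure on L₀ ⇒ L.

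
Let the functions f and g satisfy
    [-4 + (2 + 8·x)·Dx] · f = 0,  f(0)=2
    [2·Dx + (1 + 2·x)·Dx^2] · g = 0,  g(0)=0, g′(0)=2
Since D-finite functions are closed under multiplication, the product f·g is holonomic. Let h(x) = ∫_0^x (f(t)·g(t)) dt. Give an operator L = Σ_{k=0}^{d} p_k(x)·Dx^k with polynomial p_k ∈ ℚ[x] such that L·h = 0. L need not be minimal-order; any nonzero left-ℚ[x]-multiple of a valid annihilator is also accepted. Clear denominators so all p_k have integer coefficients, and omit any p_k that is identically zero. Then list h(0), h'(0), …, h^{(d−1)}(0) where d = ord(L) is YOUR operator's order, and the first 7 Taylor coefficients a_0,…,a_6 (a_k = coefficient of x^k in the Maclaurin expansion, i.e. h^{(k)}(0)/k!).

L = (8 + 8·x)·Dx + (-2 - 8·x)·Dx^2 + (1 + 10·x + 32·x^2 + 32·x^3)·Dx^3  (order 3).
h: a_k = 0, 0, 2, 4/3, -8/3, 16/3, -524/45, …
ICs: h(0) = 0, h′(0) = 0, h′′(0) = 4.

f: a_k = 2, 4, -4, 8, -20, 56, -168, …
g: a_k = 0, 2, -2, 8/3, -4, 32/5, -32/3, …
h₀=f·g: eliminate ⇒ L₀, order ≤ 1·2.
Integrate: L := L₀·Dx.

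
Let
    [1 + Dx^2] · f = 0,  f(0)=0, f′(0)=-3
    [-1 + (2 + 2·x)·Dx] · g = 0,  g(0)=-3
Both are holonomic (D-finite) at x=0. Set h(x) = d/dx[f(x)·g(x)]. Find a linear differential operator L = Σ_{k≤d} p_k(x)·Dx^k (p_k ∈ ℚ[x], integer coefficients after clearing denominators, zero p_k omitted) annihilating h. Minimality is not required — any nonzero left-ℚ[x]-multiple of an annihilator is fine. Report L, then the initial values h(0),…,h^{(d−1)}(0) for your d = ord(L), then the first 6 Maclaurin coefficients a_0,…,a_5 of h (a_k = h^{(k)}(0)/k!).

f: a_k = 0, -3, 0, 1/2, 0, -1/40, …
g: a_k = -3, -3/2, 3/8, -3/16, 15/128, -21/256, …
L₀ := L_f ⊗_s L_g (sym. prod.), ord ≤ 2.
Derive L from L₀ (diff closure).
L = (53 + 144·x + 136·x^2 + 64·x^3 + 16·x^4) + (-4 - 36·x - 48·x^2 - 16·x^3)·Dx + (28 + 88·x + 108·x^2 + 64·x^3 + 16·x^4)·Dx^2  (order 2).
h: a_k = 9, 9, -63/8, -3/4, -57/128, 729/640, …
ICs: h(0) = 9, h′(0) = 9.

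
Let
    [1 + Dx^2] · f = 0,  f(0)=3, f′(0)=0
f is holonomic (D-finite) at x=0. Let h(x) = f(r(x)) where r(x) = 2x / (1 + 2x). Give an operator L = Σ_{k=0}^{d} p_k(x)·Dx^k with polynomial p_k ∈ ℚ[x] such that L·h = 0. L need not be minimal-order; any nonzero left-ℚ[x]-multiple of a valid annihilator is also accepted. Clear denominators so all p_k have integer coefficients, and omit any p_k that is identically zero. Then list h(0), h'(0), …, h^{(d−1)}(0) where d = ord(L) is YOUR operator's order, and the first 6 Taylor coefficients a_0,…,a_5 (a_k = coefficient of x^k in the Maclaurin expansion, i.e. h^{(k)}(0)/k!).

L = 4 + (4 + 24·x + 48·x^2 + 32·x^3)·Dx + (1 + 8·x + 24·x^2 + 32·x^3 + 16·x^4)·Dx^2  (order 2).
h: a_k = 3, 0, -6, 24, -70, 176, …
ICs: h(0) = 3, h′(0) = 0.

f: a_k = 3, 0, -3/2, 0, 1/8, 0, …
Change of var in L_f (x↦r) gives L₀.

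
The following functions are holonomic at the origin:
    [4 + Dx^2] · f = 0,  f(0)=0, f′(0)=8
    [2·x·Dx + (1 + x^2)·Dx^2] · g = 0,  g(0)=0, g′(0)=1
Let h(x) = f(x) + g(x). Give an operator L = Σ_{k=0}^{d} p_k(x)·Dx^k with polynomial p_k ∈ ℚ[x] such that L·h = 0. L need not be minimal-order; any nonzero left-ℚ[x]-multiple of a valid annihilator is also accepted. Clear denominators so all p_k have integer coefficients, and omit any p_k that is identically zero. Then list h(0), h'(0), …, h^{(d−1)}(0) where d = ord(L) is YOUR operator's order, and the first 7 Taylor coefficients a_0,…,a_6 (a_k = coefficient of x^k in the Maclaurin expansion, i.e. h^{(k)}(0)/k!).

L = (-32·x + 80·x^3 + 16·x^5)·Dx + (4 + 32·x^2 + 36·x^4 + 8·x^6)·Dx^2 + (-8·x + 20·x^3 + 4·x^5)·Dx^3 + (1 + 8·x^2 + 9·x^4 + 2·x^6)·Dx^4  (order 4).
h: a_k = 0, 9, 0, -17/3, 0, 19/15, 0, …
ICs: h(0) = 0, h′(0) = 9, h′′(0) = 0, h′′′(0) = -34.

f: a_k = 0, 8, 0, -16/3, 0, 16/15, 0, …
g: a_k = 0, 1, 0, -1/3, 0, 1/5, 0, …
L₀ := lclm(L_f,L_g); ord L₀ ≤ 2+2.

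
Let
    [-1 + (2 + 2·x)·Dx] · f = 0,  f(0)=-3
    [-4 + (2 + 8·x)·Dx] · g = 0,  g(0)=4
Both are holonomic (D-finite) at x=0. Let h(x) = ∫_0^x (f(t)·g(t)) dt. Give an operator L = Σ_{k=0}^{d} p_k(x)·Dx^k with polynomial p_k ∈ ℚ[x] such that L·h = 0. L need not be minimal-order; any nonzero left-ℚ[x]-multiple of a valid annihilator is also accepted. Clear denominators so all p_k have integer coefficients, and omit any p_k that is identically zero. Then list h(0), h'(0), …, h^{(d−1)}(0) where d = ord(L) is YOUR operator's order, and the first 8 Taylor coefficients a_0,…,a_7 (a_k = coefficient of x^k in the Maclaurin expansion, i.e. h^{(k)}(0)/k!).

f: a_k = -3, -3/2, 3/8, -3/16, 15/128, -21/256, 63/1024, -99/2048, …
g: a_k = 4, 8, -8, 16, -40, 112, -336, 1056, …
h₀=f·g: eliminate ⇒ L₀, order ≤ 1·1.
h=∫h₀ ⇒ L = L₀·Dx.
L = (-5 - 8·x)·Dx + (2 + 10·x + 8·x^2)·Dx^2  (order 2).
h: a_k = 0, -12, -15, 9/2, -135/16, 2943/160, -5715/128, 210087/1792, …
ICs: h(0) = 0, h′(0) = -12.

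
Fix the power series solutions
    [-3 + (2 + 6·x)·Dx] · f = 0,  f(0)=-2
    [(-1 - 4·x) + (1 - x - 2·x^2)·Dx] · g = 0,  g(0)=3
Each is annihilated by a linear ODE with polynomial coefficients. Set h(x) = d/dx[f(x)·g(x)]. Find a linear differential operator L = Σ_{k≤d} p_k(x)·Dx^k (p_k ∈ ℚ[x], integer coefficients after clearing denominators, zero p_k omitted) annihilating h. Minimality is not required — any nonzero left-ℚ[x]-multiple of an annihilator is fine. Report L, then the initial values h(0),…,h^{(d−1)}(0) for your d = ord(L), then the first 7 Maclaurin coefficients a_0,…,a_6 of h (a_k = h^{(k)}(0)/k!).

f: a_k = -2, -3, 9/4, -27/8, 405/64, -1701/128, 15309/512, …
g: a_k = 3, 3, 9, 15, 33, 63, 129, …
L₀ := L_f ⊗_s L_g (sym. prod.), ord ≤ 1.
Derive L from L₀ (diff closure).
L = (27 + 282·x + 663·x^2 + 660·x^3 + 540·x^4) + (-10 - 42·x - 30·x^2 + 98·x^3 + 312·x^4 + 216·x^5)·Dx  (order 1).
h: a_k = -15, -81/2, -1449/8, -5241/16, -155205/128, -486279/256, -7261485/1024, …
ICs: h(0) = -15.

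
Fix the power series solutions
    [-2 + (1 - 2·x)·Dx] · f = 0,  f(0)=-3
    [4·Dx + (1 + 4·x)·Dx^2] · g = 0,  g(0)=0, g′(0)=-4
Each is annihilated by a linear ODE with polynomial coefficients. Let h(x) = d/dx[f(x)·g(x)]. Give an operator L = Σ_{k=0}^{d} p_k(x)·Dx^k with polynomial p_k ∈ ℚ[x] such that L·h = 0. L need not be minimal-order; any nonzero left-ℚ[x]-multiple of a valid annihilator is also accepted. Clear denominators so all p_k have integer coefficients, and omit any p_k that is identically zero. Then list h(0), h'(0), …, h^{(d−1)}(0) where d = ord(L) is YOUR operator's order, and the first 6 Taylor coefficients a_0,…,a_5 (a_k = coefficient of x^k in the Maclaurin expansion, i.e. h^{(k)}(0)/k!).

f: a_k = -3, -6, -12, -24, -48, -96, …
g: a_k = 0, -4, 8, -64/3, 64, -1024/5, …
Product ⇒ symmetric product L₀, ord ≤ 2.
Derive L from L₀ (diff closure).
L = 32 + (-2 + 40·x)·Dx + (-1 - 2·x + 8·x^2)·Dx^2  (order 2).
h: a_k = 12, 0, 192, -256, 2432, -32256/5, …
ICs: h(0) = 12, h′(0) = 0.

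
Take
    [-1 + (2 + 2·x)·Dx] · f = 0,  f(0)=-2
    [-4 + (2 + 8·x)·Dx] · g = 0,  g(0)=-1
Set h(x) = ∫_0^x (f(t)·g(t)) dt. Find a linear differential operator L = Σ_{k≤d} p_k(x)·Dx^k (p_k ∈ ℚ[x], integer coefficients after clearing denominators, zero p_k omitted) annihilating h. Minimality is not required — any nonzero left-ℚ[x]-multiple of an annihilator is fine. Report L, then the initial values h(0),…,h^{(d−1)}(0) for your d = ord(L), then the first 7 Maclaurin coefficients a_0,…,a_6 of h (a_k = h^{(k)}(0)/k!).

L = (-5 - 8·x)·Dx + (2 + 10·x + 8·x^2)·Dx^2  (order 2).
h: a_k = 0, 2, 5/2, -3/4, 45/32, -981/320, 1905/256, …
ICs: h(0) = 0, h′(0) = 2.

f: a_k = -2, -1, 1/4, -1/8, 5/64, -7/128, 21/512, …
g: a_k = -1, -2, 2, -4, 10, -28, 84, …
Product ⇒ symmetric product L₀, ord ≤ 1.
∫: right-multiply L₀ by Dx.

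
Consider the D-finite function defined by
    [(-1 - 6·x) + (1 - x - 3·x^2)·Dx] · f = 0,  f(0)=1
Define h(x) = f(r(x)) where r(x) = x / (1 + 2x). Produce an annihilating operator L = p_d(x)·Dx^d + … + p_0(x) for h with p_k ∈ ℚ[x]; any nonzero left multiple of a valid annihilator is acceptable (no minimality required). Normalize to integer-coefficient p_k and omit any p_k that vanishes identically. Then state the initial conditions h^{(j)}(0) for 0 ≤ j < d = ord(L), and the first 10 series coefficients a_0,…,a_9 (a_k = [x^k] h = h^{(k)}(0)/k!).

L = (1 + 8·x) + (-1 - 5·x - 5·x^2 + 2·x^3)·Dx  (order 1).
h: a_k = 1, 1, 2, -5, 17, -56, 185, -611, 2018, -6665, …
ICs: h(0) = 1.

f: a_k = 1, 1, 4, 7, 19, 40, 97, 217, 508, 1159, …
Change of var in L_f (x↦r) gives L₀.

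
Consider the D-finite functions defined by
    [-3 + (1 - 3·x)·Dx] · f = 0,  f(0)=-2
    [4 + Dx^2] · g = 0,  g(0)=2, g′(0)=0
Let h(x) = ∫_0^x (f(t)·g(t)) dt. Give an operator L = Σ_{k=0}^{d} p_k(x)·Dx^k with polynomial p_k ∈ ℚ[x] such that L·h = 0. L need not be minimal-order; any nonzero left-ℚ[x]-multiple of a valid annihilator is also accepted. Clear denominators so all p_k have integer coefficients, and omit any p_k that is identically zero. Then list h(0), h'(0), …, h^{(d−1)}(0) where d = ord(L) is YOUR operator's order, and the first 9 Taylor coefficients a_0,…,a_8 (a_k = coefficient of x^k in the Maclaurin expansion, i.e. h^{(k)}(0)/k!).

f: a_k = -2, -6, -18, -54, -162, -486, -1458, -4374, -13122, …
g: a_k = 2, 0, -4, 0, 4/3, 0, -8/45, 0, 4/315, …
h₀=f·g: eliminate ⇒ L₀, order ≤ 1·2.
h=∫₀ˣh₀: take L = L₀·Dx.
L = (-4 + 12·x)·Dx + 6·Dx^2 + (-1 + 3·x)·Dx^3  (order 3).
h: a_k = 0, -4, -6, -28/3, -21, -764/15, -382/3, -14732/45, -25781/30, …
ICs: h(0) = 0, h′(0) = -4, h′′(0) = -12.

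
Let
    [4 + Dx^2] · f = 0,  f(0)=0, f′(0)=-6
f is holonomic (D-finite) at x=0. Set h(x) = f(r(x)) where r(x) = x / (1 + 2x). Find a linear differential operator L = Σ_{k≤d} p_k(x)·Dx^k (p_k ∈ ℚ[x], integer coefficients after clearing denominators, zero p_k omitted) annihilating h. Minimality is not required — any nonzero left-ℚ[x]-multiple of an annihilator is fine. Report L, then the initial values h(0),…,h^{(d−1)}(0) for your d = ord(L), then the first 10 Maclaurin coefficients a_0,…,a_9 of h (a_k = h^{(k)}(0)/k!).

L = 4 + (4 + 24·x + 48·x^2 + 32·x^3)·Dx + (1 + 8·x + 24·x^2 + 32·x^3 + 16·x^4)·Dx^2  (order 2).
h: a_k = 0, -6, 12, -20, 24, -4/5, -120, 55448/105, -25456/15, 896716/189, …
ICs: h(0) = 0, h′(0) = -6.

f: a_k = 0, -6, 0, 4, 0, -4/5, 0, 8/105, 0, -4/945, …
Change of var in L_f (x↦r) gives L₀.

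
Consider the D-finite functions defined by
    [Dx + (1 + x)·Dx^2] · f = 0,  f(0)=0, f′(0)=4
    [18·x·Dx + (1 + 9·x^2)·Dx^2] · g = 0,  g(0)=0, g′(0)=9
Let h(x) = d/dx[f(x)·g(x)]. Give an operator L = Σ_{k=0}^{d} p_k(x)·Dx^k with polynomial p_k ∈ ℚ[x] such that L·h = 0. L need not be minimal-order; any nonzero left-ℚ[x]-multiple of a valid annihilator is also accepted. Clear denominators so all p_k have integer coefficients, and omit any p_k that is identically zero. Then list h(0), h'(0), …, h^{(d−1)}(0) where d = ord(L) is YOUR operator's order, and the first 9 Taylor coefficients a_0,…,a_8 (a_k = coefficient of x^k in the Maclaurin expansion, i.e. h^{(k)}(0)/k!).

f: a_k = 0, 4, -2, 4/3, -1, 4/5, -2/3, 4/7, -1/2, …
g: a_k = 0, 9, 0, -27, 0, 729/5, 0, -6561/7, 0, …
Sym-product of L_f,L_g gives L₀ (≤ ord 4).
Derive L from L₀ (diff closure).
L = (1368 + 2700·x + 37584·x^2 + 95580·x^3 + 87480·x^4 + 37908·x^5 + 26244·x^7) + (1298 + 9180·x + 54612·x^2 + 194724·x^3 + 324000·x^4 + 271188·x^5 + 102060·x^6 + 78732·x^7 + 91854·x^8)·Dx + (76 + 2848·x + 12096·x^2 + 43992·x^3 + 117288·x^4 + 173016·x^5 + 139968·x^6 + 75816·x^7 + 78732·x^8 + 52488·x^9)·Dx^2 + (37 + 146·x + 901·x^2 + 2808·x^3 + 7362·x^4 + 15228·x^5 + 21546·x^6 + 17496·x^7 + 12393·x^8 + 13122·x^9 + 6561·x^10)·Dx^3  (order 3).
h: a_k = 0, 72, -54, -384, 225, 16632/5, -9471/5, -142848/5, 1097631/70, …
ICs: h(0) = 0, h′(0) = 72, h′′(0) = -108.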